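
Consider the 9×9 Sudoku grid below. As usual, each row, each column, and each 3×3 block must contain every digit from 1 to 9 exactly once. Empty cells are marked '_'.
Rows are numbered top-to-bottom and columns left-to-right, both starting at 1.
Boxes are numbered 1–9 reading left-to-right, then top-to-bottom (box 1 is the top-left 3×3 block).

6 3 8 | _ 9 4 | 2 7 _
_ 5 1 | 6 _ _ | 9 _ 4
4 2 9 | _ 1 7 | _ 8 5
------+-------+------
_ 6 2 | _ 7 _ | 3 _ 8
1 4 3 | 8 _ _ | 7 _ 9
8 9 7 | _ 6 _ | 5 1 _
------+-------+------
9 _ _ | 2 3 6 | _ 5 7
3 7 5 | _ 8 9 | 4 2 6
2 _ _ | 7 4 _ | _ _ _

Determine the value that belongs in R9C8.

9

Cell R9C8 itself could take any of {3, 9} by direct elimination.
Consider where 9 can go in box 9.
R7C7 is out (row 7 already has a 9).
R9C7 is out (column 7 already has a 9).
R9C9 is out (column 9 already has a 9).
So the only cell in box 9 that can hold 9 is R9C8.
Therefore R9C8 = 9.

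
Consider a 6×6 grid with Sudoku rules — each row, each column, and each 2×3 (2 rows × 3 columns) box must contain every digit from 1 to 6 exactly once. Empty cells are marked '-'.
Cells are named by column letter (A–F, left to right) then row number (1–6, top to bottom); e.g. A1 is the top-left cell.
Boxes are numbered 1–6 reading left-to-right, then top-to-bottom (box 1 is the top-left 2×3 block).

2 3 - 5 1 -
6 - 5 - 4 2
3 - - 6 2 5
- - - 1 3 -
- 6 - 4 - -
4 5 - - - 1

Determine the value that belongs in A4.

5

Row 4 already contains {1, 3}.
Column A already contains {2, 3, 4, 6}.
Its 2×3 block (box 3) already contains {3}.
The only value from 1–6 not eliminated is 5, so A4 = 5.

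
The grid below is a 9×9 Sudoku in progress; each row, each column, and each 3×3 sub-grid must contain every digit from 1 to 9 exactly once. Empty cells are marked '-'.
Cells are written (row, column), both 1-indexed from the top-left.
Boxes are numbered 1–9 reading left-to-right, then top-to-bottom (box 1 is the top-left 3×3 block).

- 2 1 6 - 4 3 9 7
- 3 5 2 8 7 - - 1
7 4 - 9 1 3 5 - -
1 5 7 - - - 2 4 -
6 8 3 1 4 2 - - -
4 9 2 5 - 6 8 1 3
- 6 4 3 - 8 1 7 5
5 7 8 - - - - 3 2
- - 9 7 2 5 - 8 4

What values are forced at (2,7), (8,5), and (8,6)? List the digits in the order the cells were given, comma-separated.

4,6,1

For (2,7):
  Consider where 4 can go in column 7.
  (5,7) is out (row 5 already has a 4).
  (8,7) is out (box 9 already has a 4).
  (9,7) is out (row 9 already has a 4).
  So the only cell in column 7 that can hold 4 is (2,7).
  So (2,7) = 4.
For (8,5):
  Consider where 6 can go in box 8.
  (7,5) is out (row 7 already has a 6).
  (8,4) is out (column 4 already has a 6).
  (8,6) is out (column 6 already has a 6).
  So the only cell in box 8 that can hold 6 is (8,5).
  So (8,5) = 6.
For (8,6):
  Consider where 1 can go in box 8.
  (7,5) is out (row 7 already has a 1).
  (8,4) is out (column 4 already has a 1).
  (8,5) is out (column 5 already has a 1).
  So the only cell in box 8 that can hold 1 is (8,6).
  So (8,6) = 1.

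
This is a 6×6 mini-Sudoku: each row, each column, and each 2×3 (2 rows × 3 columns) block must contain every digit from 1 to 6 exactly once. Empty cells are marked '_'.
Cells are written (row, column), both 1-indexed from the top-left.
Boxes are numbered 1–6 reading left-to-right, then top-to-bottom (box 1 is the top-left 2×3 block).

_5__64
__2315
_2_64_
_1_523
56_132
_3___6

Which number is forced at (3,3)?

Cell (3,3) itself could take any of {3, 5} by direct elimination.
Consider where 5 can go in row 3.
(3,1) is out (column 1 already has a 5).
(3,6) is out (column 6 already has a 5).
So the only cell in row 3 that can hold 5 is (3,3).
Therefore (3,3) = 5.

5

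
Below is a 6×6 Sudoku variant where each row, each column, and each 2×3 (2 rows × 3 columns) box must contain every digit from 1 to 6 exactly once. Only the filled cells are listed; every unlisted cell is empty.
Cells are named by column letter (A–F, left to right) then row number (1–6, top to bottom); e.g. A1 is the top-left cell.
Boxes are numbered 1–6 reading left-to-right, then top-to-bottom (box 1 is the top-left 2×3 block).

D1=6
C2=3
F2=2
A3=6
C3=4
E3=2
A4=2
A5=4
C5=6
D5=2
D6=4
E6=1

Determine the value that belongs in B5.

1

Cell B5 itself could take any of {1, 3, 5} by direct elimination.
Consider where 1 can go in row 5.
E5 is out (column E already has a 1).
F5 is out (box 6 already has a 1).
So the only cell in row 5 that can hold 1 is B5.
Therefore B5 = 1.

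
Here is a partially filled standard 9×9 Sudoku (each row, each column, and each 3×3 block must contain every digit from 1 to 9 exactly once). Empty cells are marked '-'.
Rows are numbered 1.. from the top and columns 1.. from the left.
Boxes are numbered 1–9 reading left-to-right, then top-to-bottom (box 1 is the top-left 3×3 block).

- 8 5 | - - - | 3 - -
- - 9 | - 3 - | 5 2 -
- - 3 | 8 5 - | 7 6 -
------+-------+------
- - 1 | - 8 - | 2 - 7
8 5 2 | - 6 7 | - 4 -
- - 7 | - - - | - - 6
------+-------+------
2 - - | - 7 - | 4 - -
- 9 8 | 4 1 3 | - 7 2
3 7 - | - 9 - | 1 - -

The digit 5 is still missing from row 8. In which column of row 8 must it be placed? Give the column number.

Consider where 5 can go in row 8.
row 8, column 7 is out (column 7 already has a 5).
So the only cell in row 8 that can hold 5 is row 8, column 1.
That is column 1.

1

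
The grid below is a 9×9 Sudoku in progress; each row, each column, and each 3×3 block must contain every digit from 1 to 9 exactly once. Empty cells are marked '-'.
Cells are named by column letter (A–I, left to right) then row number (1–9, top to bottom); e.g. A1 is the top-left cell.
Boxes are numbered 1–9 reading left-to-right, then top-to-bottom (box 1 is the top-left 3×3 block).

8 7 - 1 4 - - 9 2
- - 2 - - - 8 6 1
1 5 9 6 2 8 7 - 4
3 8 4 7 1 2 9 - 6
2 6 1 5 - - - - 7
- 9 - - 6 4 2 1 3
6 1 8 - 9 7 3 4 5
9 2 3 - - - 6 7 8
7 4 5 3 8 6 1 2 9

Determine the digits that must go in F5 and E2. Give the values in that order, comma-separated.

For F5:
  Consider where 9 can go in row 5.
  E5 is out (column E already has a 9).
  G5 is out (column G already has a 9).
  H5 is out (column H already has a 9).
  So the only cell in row 5 that can hold 9 is F5.
  So F5 = 9.
For E2:
  Consider where 7 can go in column E.
  E5 is out (row 5 already has a 7).
  E8 is out (row 8 already has a 7).
  So the only cell in column E that can hold 7 is E2.
  So E2 = 7.

9,7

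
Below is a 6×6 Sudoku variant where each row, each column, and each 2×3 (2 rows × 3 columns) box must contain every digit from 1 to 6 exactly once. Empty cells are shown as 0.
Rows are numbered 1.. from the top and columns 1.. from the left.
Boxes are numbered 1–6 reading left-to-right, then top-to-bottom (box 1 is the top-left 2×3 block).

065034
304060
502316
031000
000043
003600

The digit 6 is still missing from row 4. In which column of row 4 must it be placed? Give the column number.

1

Consider where 6 can go in row 4.
row 4, column 4 is out (column 4 already has a 6).
row 4, column 5 is out (column 5 already has a 6).
row 4, column 6 is out (column 6 already has a 6).
So the only cell in row 4 that can hold 6 is row 4, column 1.
That is column 1.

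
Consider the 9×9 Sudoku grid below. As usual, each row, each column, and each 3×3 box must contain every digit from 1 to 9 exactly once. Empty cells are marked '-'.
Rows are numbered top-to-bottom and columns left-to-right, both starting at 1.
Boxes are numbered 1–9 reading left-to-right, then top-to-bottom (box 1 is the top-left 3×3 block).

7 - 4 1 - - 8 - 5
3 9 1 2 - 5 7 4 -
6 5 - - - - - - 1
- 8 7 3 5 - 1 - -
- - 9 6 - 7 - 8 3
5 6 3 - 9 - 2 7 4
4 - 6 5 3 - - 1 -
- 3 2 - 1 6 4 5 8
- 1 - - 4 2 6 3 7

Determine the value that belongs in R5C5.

2

Row 5 already contains {3, 6, 7, 8, 9}.
Column 5 already contains {1, 3, 4, 5, 9}.
Its 3×3 block (box 5) already contains {3, 5, 6, 7, 9}.
The only value from 1–9 not eliminated is 2, so R5C5 = 2.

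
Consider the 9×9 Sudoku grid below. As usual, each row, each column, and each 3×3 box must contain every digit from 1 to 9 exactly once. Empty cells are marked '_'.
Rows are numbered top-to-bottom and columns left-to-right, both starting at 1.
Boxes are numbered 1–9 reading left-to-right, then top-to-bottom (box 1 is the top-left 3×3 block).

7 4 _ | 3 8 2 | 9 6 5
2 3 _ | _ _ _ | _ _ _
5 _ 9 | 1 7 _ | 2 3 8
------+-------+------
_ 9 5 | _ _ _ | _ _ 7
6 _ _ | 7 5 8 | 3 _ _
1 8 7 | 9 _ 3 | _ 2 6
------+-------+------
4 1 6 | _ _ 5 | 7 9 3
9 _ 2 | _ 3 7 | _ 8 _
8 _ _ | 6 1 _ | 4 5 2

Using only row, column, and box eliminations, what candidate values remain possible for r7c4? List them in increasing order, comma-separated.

Row 7 already contains {1, 3, 4, 5, 6, 7, 9}.
Column 4 already contains {1, 3, 6, 7, 9}.
Its 3×3 block (box 8) already contains {1, 3, 5, 6, 7}.
Removing those from 1–9 leaves {2, 8} as the candidates for r7c4.

2,8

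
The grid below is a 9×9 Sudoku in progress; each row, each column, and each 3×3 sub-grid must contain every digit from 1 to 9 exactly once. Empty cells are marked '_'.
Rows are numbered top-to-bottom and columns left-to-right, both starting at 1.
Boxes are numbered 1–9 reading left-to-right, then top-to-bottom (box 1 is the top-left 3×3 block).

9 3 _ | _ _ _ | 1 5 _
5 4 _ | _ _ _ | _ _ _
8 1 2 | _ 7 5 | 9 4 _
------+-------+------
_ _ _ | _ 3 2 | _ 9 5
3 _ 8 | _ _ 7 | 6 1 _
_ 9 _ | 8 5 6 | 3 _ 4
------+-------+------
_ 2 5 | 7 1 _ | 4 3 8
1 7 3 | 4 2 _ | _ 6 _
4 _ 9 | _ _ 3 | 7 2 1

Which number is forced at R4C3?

Cell R4C3 itself could take any of {1, 4, 6, 7} by direct elimination.
Consider where 4 can go in row 4.
R4C1 is out (column 1 already has a 4).
R4C2 is out (column 2 already has a 4).
R4C4 is out (column 4 already has a 4).
R4C7 is out (column 7 already has a 4).
So the only cell in row 4 that can hold 4 is R4C3.
Therefore R4C3 = 4.

4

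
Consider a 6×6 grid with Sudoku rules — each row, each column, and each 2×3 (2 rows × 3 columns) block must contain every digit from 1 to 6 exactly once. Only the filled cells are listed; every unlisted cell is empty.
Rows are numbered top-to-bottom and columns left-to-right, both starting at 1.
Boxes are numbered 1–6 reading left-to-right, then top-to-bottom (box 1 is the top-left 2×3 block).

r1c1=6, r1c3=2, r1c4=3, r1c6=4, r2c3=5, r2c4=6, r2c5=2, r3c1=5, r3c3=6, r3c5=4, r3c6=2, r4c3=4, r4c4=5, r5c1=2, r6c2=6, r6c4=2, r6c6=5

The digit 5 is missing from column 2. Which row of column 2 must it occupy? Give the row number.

Consider where 5 can go in column 2.
r1c2 is out (box 1 already has a 5).
r2c2 is out (row 2 already has a 5).
r3c2 is out (row 3 already has a 5).
r4c2 is out (row 4 already has a 5).
So the only cell in column 2 that can hold 5 is r5c2.
That is row 5.

5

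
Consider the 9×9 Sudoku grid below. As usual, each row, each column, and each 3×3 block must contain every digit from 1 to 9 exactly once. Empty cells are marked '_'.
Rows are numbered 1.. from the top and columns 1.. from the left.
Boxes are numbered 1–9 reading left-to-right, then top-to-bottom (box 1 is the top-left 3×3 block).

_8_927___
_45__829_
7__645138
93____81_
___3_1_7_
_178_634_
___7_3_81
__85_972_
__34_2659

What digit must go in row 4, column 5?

Cell row 4, column 5 itself could take any of {5, 7} by direct elimination.
Consider where 7 can go in box 5.
row 4, column 4 is out (column 4 already has a 7).
row 4, column 6 is out (column 6 already has a 7).
row 5, column 5 is out (row 5 already has a 7).
row 6, column 5 is out (row 6 already has a 7).
So the only cell in box 5 that can hold 7 is row 4, column 5.
Therefore row 4, column 5 = 7.

7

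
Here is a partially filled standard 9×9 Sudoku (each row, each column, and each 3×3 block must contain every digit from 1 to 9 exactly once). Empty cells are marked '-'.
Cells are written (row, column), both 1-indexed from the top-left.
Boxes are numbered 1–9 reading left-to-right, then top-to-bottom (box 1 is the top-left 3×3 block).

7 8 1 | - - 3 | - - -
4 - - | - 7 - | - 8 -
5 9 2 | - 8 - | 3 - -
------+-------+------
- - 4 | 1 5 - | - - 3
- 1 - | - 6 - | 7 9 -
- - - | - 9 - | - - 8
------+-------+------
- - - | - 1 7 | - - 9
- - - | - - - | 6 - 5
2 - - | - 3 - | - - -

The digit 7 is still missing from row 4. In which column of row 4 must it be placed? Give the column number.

2

Consider where 7 can go in row 4.
(4,1) is out (column 1 already has a 7).
(4,6) is out (column 6 already has a 7).
(4,7) is out (column 7 already has a 7).
(4,8) is out (box 6 already has a 7).
So the only cell in row 4 that can hold 7 is (4,2).
That is column 2.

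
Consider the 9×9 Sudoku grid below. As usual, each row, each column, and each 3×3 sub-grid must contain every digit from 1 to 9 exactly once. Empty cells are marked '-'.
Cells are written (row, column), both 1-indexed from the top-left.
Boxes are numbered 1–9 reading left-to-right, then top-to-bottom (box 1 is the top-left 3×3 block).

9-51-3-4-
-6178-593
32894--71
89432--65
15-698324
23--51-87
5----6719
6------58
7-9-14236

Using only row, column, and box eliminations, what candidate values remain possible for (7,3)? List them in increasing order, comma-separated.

2,3

Row 7 already contains {1, 5, 6, 7, 9}.
Column 3 already contains {1, 4, 5, 8, 9}.
Its 3×3 block (box 7) already contains {5, 6, 7, 9}.
Removing those from 1–9 leaves {2, 3} as the candidates for (7,3).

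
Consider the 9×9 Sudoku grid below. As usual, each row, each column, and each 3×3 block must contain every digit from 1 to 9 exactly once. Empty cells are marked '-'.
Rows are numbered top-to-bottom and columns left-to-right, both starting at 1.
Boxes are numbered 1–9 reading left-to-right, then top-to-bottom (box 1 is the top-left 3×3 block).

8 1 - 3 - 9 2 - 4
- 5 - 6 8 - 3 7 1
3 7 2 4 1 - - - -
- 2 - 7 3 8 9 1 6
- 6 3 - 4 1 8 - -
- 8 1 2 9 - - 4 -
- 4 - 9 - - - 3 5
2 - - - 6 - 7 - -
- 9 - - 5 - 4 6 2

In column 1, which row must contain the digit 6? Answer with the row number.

Consider where 6 can go in column 1.
R2C1 is out (row 2 already has a 6).
R4C1 is out (row 4 already has a 6).
R5C1 is out (row 5 already has a 6).
R6C1 is out (box 4 already has a 6).
R9C1 is out (row 9 already has a 6).
So the only cell in column 1 that can hold 6 is R7C1.
That is row 7.

7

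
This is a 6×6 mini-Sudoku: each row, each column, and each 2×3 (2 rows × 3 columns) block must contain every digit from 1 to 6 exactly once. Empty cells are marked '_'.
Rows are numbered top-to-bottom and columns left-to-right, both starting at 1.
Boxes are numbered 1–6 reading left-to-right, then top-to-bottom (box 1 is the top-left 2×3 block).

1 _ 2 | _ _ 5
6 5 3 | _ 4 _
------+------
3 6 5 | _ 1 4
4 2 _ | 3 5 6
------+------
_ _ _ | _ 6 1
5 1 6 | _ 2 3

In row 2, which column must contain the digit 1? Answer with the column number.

4

Consider where 1 can go in row 2.
R2C6 is out (column 6 already has a 1).
So the only cell in row 2 that can hold 1 is R2C4.
That is column 4.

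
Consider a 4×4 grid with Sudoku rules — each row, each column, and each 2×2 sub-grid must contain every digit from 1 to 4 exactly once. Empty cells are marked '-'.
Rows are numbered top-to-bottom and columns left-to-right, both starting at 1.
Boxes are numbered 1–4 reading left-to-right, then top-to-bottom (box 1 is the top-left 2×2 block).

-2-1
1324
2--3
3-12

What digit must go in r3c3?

4

Row 3 already contains {2, 3}.
Column 3 already contains {1, 2}.
Its 2×2 block (box 4) already contains {1, 2, 3}.
The only value from 1–4 not eliminated is 4, so r3c3 = 4.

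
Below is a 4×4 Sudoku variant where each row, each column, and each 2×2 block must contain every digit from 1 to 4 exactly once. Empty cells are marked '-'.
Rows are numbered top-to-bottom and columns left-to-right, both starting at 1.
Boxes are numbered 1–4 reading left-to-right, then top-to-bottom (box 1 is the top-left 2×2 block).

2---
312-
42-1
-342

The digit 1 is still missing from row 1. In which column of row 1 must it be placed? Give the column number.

3

Consider where 1 can go in row 1.
r1c2 is out (column 2 already has a 1).
r1c4 is out (column 4 already has a 1).
So the only cell in row 1 that can hold 1 is r1c3.
That is column 3.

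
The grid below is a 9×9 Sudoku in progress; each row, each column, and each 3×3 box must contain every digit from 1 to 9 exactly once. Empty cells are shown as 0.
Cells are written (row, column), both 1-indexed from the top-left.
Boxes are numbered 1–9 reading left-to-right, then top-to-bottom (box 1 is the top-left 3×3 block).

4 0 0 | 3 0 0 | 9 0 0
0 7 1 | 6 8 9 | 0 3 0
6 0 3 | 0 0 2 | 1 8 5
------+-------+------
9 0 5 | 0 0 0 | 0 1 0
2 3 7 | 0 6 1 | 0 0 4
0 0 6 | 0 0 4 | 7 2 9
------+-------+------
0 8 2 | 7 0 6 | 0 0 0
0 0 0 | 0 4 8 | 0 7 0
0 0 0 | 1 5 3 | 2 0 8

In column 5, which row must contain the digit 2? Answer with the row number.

Consider where 2 can go in column 5.
(1,5) is out (box 2 already has a 2).
(3,5) is out (row 3 already has a 2).
(6,5) is out (row 6 already has a 2).
(7,5) is out (row 7 already has a 2).
So the only cell in column 5 that can hold 2 is (4,5).
That is row 4.

4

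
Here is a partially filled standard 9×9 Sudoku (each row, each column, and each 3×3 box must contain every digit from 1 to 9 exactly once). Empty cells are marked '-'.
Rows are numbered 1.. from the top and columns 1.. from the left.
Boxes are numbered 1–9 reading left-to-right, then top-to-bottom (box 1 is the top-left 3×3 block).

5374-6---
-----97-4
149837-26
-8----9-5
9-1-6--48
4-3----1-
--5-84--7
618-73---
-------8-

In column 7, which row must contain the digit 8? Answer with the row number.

1

Consider where 8 can go in column 7.
row 3, column 7 is out (row 3 already has a 8). row 5, column 7 is out (row 5 already has a 8). row 6, column 7 is out (box 6 already has a 8). row 7, column 7 is out (row 7 already has a 8). The remaining empty cells in column 7 are similarly blocked.
So the only cell in column 7 that can hold 8 is row 1, column 7.
That is row 1.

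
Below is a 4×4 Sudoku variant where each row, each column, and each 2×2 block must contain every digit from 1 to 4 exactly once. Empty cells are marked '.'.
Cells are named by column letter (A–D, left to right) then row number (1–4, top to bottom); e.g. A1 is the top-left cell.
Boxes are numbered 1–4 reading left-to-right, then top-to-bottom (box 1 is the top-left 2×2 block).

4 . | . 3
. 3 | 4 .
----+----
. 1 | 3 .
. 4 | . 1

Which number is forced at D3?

Cell D3 itself could take any of {2, 4} by direct elimination.
Consider where 4 can go in column D.
D2 is out (row 2 already has a 4).
So the only cell in column D that can hold 4 is D3.
Therefore D3 = 4.

4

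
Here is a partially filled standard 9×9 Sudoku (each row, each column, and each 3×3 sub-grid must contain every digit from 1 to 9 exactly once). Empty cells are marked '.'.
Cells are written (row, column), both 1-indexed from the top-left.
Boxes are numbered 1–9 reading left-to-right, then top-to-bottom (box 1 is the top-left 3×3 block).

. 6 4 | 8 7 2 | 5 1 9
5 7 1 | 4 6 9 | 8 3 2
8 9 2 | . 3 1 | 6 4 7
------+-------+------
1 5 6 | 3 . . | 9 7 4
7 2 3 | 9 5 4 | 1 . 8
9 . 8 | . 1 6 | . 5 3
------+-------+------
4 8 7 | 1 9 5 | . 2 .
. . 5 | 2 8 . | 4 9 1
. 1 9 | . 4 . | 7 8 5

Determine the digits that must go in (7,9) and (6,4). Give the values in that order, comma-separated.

For (7,9):
  Row 7 already contains {1, 2, 4, 5, 7, 8, 9}.
  Column 9 already contains {1, 2, 3, 4, 5, 7, 8, 9}.
  Its 3×3 block (box 9) already contains {1, 2, 4, 5, 7, 8, 9}.
  The only value from 1–9 not eliminated is 6, so (7,9) = 6.
For (6,4):
  Row 6 already contains {1, 3, 5, 6, 8, 9}.
  Column 4 already contains {1, 2, 3, 4, 8, 9}.
  Its 3×3 block (box 5) already contains {1, 3, 4, 5, 6, 9}.
  The only value from 1–9 not eliminated is 7, so (6,4) = 7.

6,7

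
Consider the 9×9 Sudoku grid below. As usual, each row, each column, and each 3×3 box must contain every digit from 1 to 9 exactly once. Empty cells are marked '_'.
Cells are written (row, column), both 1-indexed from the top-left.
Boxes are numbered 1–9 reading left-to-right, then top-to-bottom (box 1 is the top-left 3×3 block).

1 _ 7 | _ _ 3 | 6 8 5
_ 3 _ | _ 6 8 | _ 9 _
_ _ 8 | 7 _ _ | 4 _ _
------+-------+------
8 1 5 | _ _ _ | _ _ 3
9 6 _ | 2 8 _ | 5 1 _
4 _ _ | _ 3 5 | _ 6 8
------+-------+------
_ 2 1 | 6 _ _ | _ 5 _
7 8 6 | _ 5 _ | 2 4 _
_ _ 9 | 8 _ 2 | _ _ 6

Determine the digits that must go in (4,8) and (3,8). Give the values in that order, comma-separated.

2,3

For (4,8):
  Consider where 2 can go in box 6.
  (4,7) is out (column 7 already has a 2).
  (5,9) is out (row 5 already has a 2).
  (6,7) is out (column 7 already has a 2).
  So the only cell in box 6 that can hold 2 is (4,8).
  So (4,8) = 2.
For (3,8):
  Consider where 3 can go in box 3.
  (2,7) is out (row 2 already has a 3).
  (2,9) is out (row 2 already has a 3).
  (3,9) is out (column 9 already has a 3).
  So the only cell in box 3 that can hold 3 is (3,8).
  So (3,8) = 3.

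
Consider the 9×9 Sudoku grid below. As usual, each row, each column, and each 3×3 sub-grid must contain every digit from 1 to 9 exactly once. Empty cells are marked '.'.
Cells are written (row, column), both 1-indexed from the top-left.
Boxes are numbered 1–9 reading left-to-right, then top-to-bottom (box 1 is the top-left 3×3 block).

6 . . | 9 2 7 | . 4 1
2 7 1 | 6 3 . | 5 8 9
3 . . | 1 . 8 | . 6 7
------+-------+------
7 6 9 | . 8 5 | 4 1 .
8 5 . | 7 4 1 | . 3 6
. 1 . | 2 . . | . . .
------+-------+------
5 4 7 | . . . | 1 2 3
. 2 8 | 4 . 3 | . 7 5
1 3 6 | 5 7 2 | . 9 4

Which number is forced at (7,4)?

Row 7 already contains {1, 2, 3, 4, 5, 7}.
Column 4 already contains {1, 2, 4, 5, 6, 7, 9}.
Its 3×3 block (box 8) already contains {2, 3, 4, 5, 7}.
The only value from 1–9 not eliminated is 8, so (7,4) = 8.

8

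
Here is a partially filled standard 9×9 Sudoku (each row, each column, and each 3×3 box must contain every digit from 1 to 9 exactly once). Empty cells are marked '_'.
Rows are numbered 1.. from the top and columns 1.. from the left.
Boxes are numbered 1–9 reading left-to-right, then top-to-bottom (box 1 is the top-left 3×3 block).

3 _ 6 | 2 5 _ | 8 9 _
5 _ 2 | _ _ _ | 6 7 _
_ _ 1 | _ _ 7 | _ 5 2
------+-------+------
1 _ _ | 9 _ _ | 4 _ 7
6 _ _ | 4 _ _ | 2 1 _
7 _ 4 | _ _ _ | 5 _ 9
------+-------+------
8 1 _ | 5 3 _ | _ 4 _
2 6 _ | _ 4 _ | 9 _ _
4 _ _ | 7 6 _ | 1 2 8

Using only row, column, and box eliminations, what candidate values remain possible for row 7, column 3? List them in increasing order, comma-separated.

Row 7 already contains {1, 3, 4, 5, 8}.
Column 3 already contains {1, 2, 4, 6}.
Its 3×3 block (box 7) already contains {1, 2, 4, 6, 8}.
Removing those from 1–9 leaves {7, 9} as the candidates for row 7, column 3.

7,9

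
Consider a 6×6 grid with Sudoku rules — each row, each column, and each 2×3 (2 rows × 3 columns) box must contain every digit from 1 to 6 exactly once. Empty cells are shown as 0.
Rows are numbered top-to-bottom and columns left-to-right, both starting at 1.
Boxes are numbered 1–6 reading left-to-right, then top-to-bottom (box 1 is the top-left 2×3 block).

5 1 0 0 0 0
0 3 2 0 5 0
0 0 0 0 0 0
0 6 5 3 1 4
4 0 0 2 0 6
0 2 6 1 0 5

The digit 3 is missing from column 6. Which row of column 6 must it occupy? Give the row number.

Consider where 3 can go in column 6.
r2c6 is out (row 2 already has a 3).
r3c6 is out (box 4 already has a 3).
So the only cell in column 6 that can hold 3 is r1c6.
That is row 1.

1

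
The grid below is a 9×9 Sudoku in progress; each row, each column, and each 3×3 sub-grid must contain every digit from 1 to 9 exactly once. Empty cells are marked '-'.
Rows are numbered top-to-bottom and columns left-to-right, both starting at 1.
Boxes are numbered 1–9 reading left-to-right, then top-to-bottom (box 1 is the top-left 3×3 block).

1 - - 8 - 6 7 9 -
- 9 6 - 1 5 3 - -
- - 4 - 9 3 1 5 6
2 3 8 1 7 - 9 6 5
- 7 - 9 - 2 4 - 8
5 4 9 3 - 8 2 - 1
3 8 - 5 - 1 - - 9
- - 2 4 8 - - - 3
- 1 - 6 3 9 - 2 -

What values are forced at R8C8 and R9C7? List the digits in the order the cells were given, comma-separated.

For R8C8:
  Consider where 1 can go in column 8.
  R2C8 is out (row 2 already has a 1).
  R5C8 is out (box 6 already has a 1).
  R6C8 is out (row 6 already has a 1).
  R7C8 is out (row 7 already has a 1).
  So the only cell in column 8 that can hold 1 is R8C8.
  So R8C8 = 1.
For R9C7:
  Consider where 8 can go in box 9.
  R7C7 is out (row 7 already has a 8).
  R7C8 is out (row 7 already has a 8).
  R8C7 is out (row 8 already has a 8).
  R8C8 is out (row 8 already has a 8).
  R9C9 is out (column 9 already has a 8).
  So the only cell in box 9 that can hold 8 is R9C7.
  So R9C7 = 8.

1,8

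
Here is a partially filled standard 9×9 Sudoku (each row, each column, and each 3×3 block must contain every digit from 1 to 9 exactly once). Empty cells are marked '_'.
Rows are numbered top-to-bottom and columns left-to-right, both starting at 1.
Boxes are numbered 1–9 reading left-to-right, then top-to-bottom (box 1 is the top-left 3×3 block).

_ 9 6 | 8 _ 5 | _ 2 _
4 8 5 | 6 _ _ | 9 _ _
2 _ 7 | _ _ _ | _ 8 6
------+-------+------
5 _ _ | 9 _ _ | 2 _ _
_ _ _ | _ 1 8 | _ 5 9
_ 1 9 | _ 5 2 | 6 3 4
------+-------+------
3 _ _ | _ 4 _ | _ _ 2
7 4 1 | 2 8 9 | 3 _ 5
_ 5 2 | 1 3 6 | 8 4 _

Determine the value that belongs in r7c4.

5

Cell r7c4 itself could take any of {5, 7} by direct elimination.
Consider where 5 can go in column 4.
r3c4 is out (box 2 already has a 5).
r5c4 is out (row 5 already has a 5).
r6c4 is out (row 6 already has a 5).
So the only cell in column 4 that can hold 5 is r7c4.
Therefore r7c4 = 5.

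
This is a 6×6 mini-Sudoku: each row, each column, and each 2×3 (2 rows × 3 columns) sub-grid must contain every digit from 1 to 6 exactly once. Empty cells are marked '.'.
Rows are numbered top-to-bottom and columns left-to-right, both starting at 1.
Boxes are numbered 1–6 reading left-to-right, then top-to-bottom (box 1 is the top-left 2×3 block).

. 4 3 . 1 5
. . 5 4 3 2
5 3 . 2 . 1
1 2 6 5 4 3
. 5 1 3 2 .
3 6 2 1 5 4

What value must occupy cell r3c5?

6

Row 3 already contains {1, 2, 3, 5}.
Column 5 already contains {1, 2, 3, 4, 5}.
Its 2×3 block (box 4) already contains {1, 2, 3, 4, 5}.
The only value from 1–6 not eliminated is 6, so r3c5 = 6.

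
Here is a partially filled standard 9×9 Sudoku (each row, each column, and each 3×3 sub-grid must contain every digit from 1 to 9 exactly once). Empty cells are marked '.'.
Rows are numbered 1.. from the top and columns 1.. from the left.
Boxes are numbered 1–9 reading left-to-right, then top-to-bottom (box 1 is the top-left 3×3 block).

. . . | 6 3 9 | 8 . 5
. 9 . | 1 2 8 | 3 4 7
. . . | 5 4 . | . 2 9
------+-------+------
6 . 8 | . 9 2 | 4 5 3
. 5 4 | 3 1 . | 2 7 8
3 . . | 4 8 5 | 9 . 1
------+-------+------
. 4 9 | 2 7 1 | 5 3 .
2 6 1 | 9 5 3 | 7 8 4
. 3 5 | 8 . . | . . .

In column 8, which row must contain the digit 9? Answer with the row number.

9

Consider where 9 can go in column 8.
row 1, column 8 is out (row 1 already has a 9).
row 6, column 8 is out (row 6 already has a 9).
So the only cell in column 8 that can hold 9 is row 9, column 8.
That is row 9.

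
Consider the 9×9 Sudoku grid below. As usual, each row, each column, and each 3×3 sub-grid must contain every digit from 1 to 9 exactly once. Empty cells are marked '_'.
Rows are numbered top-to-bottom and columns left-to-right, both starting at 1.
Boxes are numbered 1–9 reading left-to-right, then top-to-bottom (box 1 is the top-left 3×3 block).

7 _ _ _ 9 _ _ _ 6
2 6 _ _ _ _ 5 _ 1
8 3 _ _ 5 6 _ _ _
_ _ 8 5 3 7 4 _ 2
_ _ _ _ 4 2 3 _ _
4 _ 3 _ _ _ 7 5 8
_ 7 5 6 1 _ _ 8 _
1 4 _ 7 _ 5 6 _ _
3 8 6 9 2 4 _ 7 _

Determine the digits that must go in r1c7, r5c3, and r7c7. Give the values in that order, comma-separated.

8,7,2

For r1c7:
  Consider where 8 can go in column 7.
  r3c7 is out (row 3 already has a 8).
  r7c7 is out (row 7 already has a 8).
  r9c7 is out (row 9 already has a 8).
  So the only cell in column 7 that can hold 8 is r1c7.
  So r1c7 = 8.
For r5c3:
  Consider where 7 can go in row 5.
  r5c1 is out (column 1 already has a 7).
  r5c2 is out (column 2 already has a 7).
  r5c4 is out (column 4 already has a 7).
  r5c8 is out (column 8 already has a 7).
  r5c9 is out (box 6 already has a 7).
  So the only cell in row 5 that can hold 7 is r5c3.
  So r5c3 = 7.
For r7c7:
  Consider where 2 can go in row 7.
  r7c1 is out (column 1 already has a 2).
  r7c6 is out (column 6 already has a 2).
  r7c9 is out (column 9 already has a 2).
  So the only cell in row 7 that can hold 2 is r7c7.
  So r7c7 = 2.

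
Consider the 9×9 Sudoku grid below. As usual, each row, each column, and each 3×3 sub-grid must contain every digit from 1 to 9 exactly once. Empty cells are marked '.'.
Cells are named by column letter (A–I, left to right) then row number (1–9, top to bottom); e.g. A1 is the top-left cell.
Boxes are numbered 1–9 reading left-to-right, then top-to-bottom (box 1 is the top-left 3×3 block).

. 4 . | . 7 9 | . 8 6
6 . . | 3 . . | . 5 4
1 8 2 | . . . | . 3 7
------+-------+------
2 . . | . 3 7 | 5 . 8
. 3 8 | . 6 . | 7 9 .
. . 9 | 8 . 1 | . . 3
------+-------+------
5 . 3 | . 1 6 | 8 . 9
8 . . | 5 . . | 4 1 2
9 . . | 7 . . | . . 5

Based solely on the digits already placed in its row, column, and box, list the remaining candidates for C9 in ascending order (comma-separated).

1,4,6

Row 9 already contains {5, 7, 9}.
Column C already contains {2, 3, 8, 9}.
Its 3×3 block (box 7) already contains {3, 5, 8, 9}.
Removing those from 1–9 leaves {1, 4, 6} as the candidates for C9.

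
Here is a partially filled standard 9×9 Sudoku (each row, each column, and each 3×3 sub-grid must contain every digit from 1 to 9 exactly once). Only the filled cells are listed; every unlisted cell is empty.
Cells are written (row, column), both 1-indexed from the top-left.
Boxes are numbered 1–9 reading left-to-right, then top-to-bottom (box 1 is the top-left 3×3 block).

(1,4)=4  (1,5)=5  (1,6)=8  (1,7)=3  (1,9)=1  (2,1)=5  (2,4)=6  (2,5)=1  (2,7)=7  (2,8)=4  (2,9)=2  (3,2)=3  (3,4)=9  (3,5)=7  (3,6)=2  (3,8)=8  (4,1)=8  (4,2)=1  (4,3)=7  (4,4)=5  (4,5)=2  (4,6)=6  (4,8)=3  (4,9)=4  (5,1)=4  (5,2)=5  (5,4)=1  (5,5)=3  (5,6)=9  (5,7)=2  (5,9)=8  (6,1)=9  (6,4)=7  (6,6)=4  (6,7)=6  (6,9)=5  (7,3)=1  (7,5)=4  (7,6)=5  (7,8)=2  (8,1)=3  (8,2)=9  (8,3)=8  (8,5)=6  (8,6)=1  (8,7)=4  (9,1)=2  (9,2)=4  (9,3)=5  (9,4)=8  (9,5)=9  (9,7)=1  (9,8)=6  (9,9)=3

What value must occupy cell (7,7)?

8

Cell (7,7) itself could take any of {8, 9} by direct elimination.
Consider where 8 can go in box 9.
(7,9) is out (column 9 already has a 8).
(8,8) is out (row 8 already has a 8).
(8,9) is out (row 8 already has a 8).
So the only cell in box 9 that can hold 8 is (7,7).
Therefore (7,7) = 8.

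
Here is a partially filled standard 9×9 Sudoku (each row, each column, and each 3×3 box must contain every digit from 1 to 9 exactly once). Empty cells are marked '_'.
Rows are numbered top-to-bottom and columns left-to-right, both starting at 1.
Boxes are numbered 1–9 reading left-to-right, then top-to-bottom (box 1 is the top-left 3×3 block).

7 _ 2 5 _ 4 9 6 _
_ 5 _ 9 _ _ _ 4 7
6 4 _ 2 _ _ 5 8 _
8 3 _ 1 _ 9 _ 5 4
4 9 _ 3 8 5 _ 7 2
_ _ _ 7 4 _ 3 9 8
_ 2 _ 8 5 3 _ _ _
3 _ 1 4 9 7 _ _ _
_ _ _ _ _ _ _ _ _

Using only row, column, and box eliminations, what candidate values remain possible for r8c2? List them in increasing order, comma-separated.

6,8

Row 8 already contains {1, 3, 4, 7, 9}.
Column 2 already contains {2, 3, 4, 5, 9}.
Its 3×3 block (box 7) already contains {1, 2, 3}.
Removing those from 1–9 leaves {6, 8} as the candidates for r8c2.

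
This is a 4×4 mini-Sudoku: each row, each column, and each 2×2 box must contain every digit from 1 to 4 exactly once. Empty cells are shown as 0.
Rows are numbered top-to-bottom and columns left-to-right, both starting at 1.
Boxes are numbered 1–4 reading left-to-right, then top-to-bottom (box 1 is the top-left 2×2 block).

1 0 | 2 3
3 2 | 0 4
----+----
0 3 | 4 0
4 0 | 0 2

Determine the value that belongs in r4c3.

3

Cell r4c3 itself could take any of {1, 3} by direct elimination.
Consider where 3 can go in column 3.
r2c3 is out (row 2 already has a 3).
So the only cell in column 3 that can hold 3 is r4c3.
Therefore r4c3 = 3.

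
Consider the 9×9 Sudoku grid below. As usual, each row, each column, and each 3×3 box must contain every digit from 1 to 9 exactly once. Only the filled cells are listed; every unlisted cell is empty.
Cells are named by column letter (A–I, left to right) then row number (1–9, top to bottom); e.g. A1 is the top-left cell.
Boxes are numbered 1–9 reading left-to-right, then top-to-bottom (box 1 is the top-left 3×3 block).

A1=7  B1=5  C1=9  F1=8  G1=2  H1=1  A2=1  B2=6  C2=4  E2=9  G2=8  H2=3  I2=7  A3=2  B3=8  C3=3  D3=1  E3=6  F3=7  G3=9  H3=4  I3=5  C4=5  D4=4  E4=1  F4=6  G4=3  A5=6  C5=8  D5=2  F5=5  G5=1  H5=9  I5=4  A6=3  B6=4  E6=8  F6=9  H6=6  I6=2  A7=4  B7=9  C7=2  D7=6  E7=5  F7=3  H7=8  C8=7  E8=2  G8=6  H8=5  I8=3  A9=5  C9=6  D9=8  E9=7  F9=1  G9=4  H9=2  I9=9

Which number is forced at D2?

5

Row 2 already contains {1, 3, 4, 6, 7, 8, 9}.
Column D already contains {1, 2, 4, 6, 8}.
Its 3×3 block (box 2) already contains {1, 6, 7, 8, 9}.
The only value from 1–9 not eliminated is 5, so D2 = 5.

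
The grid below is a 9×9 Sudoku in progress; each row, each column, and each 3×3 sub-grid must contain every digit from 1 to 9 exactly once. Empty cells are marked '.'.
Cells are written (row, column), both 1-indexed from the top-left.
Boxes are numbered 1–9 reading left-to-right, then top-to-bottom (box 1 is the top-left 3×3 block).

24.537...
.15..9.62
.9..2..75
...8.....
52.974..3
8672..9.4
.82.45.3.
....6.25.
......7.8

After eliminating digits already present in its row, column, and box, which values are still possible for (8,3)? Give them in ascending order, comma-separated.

Row 8 already contains {2, 5, 6}.
Column 3 already contains {2, 5, 7}.
Its 3×3 block (box 7) already contains {2, 8}.
Removing those from 1–9 leaves {1, 3, 4, 9} as the candidates for (8,3).

1,3,4,9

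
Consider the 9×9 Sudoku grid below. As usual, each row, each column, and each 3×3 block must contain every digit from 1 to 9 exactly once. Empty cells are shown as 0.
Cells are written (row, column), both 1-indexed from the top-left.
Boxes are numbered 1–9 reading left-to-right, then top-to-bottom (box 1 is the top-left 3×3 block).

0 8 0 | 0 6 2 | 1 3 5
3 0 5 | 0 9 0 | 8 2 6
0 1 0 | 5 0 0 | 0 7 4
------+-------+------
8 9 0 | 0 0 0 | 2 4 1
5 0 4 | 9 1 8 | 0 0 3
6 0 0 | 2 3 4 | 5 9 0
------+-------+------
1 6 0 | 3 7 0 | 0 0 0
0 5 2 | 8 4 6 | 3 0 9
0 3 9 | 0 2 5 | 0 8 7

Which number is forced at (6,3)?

1

Cell (6,3) itself could take any of {1, 7} by direct elimination.
Consider where 1 can go in column 3.
(1,3) is out (row 1 already has a 1).
(3,3) is out (row 3 already has a 1).
(4,3) is out (row 4 already has a 1).
(7,3) is out (row 7 already has a 1).
So the only cell in column 3 that can hold 1 is (6,3).
Therefore (6,3) = 1.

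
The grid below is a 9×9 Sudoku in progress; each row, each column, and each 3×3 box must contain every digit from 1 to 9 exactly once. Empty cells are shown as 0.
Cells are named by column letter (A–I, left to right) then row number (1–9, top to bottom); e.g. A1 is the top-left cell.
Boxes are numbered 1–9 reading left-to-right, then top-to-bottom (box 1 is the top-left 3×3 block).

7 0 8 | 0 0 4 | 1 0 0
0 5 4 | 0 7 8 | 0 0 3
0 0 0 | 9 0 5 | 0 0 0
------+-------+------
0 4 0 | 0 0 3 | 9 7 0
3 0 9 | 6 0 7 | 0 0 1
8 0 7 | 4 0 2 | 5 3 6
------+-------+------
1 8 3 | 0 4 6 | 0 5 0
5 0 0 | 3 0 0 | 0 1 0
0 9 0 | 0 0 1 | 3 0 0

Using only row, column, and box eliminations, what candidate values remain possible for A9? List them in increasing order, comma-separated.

2,4,6

Row 9 already contains {1, 3, 9}.
Column A already contains {1, 3, 5, 7, 8}.
Its 3×3 block (box 7) already contains {1, 3, 5, 8, 9}.
Removing those from 1–9 leaves {2, 4, 6} as the candidates for A9.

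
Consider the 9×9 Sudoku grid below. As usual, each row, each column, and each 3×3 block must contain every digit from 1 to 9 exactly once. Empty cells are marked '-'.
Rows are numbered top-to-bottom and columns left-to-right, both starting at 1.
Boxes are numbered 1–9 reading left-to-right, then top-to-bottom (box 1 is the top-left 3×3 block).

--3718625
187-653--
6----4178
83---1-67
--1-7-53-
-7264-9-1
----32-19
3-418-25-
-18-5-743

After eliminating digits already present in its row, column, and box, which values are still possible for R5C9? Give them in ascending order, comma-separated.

Row 5 already contains {1, 3, 5, 7}.
Column 9 already contains {1, 3, 5, 7, 8, 9}.
Its 3×3 block (box 6) already contains {1, 3, 5, 6, 7, 9}.
Removing those from 1–9 leaves {2, 4} as the candidates for R5C9.

2,4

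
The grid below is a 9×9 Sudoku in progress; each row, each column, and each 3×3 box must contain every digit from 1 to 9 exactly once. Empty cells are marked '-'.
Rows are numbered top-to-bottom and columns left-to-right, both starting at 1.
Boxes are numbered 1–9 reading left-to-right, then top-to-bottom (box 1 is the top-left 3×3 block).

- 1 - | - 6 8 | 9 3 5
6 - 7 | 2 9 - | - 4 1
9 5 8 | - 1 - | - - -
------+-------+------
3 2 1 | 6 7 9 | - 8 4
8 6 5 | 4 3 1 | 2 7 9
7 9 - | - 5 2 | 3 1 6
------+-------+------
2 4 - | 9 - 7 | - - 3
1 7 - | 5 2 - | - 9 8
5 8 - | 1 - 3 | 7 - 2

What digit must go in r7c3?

Row 7 already contains {2, 3, 4, 7, 9}.
Column 3 already contains {1, 5, 7, 8}.
Its 3×3 block (box 7) already contains {1, 2, 4, 5, 7, 8}.
The only value from 1–9 not eliminated is 6, so r7c3 = 6.

6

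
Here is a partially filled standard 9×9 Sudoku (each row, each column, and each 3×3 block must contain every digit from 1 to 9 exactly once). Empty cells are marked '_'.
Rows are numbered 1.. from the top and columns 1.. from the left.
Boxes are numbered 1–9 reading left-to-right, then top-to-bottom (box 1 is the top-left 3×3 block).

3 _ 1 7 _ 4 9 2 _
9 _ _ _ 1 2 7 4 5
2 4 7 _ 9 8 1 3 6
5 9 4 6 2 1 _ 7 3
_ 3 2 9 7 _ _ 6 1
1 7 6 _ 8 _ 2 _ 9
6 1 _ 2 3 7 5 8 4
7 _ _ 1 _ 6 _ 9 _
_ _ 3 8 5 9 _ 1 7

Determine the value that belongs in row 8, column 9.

Row 8 already contains {1, 6, 7, 9}.
Column 9 already contains {1, 3, 4, 5, 6, 7, 9}.
Its 3×3 block (box 9) already contains {1, 4, 5, 7, 8, 9}.
The only value from 1–9 not eliminated is 2, so row 8, column 9 = 2.

2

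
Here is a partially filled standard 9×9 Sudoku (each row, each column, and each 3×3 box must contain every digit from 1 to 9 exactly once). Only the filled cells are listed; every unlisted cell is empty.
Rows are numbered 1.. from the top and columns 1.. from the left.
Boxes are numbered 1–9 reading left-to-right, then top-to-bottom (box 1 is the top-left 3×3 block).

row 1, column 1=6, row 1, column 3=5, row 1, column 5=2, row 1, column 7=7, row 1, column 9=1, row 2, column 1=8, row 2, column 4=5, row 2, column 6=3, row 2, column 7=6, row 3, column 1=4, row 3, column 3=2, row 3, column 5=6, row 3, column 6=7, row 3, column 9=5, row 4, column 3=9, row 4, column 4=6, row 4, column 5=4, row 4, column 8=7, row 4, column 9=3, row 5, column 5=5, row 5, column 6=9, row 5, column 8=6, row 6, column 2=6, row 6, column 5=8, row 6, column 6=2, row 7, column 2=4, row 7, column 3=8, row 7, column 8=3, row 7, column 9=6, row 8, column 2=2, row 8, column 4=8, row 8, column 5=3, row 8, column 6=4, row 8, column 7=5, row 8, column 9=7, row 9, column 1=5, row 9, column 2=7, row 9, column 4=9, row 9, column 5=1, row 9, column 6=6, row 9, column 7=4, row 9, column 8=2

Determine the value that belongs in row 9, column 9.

8

Row 9 already contains {1, 2, 4, 5, 6, 7, 9}.
Column 9 already contains {1, 3, 5, 6, 7}.
Its 3×3 block (box 9) already contains {2, 3, 4, 5, 6, 7}.
The only value from 1–9 not eliminated is 8, so row 9, column 9 = 8.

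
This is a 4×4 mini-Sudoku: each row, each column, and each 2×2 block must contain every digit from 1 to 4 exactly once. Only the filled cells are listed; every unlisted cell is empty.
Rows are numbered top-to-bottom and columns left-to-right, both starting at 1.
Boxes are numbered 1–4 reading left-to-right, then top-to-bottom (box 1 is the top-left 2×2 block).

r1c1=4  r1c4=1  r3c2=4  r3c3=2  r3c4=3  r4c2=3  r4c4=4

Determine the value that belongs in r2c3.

Cell r2c3 itself could take any of {3, 4} by direct elimination.
Consider where 4 can go in box 2.
r1c3 is out (row 1 already has a 4).
r2c4 is out (column 4 already has a 4).
So the only cell in box 2 that can hold 4 is r2c3.
Therefore r2c3 = 4.

4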